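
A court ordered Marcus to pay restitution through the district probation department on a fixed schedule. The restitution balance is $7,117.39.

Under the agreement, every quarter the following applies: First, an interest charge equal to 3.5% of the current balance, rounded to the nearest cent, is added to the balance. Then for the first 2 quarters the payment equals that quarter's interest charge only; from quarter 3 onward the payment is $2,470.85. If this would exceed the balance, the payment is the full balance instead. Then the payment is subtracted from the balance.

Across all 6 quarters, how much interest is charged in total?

$1,017.12

Quarter 1: $7,117.39 +$249.11 interest = $7,366.50; pay $249.11 → $7,117.39
Quarter 2: $7,117.39 +$249.11 interest = $7,366.50; pay $249.11 → $7,117.39
Quarter 3: $7,117.39 +$249.11 interest = $7,366.50; pay $2,470.85 → $4,895.65
Quarter 4: $4,895.65 +$171.35 interest = $5,067.00; pay $2,470.85 → $2,596.15
Quarter 5: $2,596.15 +$90.87 interest = $2,687.02; pay $2,470.85 → $216.17
Quarter 6: $216.17 +$7.57 interest = $223.74; pay $223.74 → $0.00
Total interest: $249.11 + $249.11 + $249.11 + $171.35 + $90.87 + $7.57 = $1,017.12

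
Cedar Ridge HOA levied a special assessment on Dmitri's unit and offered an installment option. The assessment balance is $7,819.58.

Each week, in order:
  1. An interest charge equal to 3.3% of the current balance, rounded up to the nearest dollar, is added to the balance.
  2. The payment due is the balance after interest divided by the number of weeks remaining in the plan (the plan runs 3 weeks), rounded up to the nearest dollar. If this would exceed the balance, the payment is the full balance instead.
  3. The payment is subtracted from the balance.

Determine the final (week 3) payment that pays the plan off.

Week 1: opening $7,819.58; interest $259.00 → $8,078.58; payment $2,693.00; balance $5,385.58
Week 2: opening $5,385.58; interest $178.00 → $5,563.58; payment $2,782.00; balance $2,781.58
Week 3: opening $2,781.58; interest $92.00 → $2,873.58; payment $2,873.58; balance $0.00

$2,873.58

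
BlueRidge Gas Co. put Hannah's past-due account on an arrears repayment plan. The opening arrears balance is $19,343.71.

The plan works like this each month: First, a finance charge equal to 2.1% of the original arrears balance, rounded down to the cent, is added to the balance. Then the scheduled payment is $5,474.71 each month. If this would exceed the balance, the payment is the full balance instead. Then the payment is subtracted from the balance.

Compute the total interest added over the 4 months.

$1,624.84

# | Opening | Interest | Payment | End bal
1 | $19,343.71 | $406.21 | $5,474.71 | $14,275.21
2 | $14,275.21 | $406.21 | $5,474.71 | $9,206.71
3 | $9,206.71 | $406.21 | $5,474.71 | $4,138.21
4 | $4,138.21 | $406.21 | $4,544.42 | $0.00
Total interest: $406.21 + $406.21 + $406.21 + $406.21 = $1,624.84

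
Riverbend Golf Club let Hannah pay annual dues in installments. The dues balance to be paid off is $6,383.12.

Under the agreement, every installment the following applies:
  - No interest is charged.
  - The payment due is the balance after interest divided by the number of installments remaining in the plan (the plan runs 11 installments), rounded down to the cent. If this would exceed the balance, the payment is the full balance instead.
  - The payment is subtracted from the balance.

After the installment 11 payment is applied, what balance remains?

$0.00

# | Opening | Payment | End bal
1 | $6,383.12 | $580.28 | $5,802.84
2 | $5,802.84 | $580.28 | $5,222.56
3 | $5,222.56 | $580.28 | $4,642.28
4 | $4,642.28 | $580.28 | $4,062.00
5 | $4,062.00 | $580.28 | $3,481.72
6 | $3,481.72 | $580.28 | $2,901.44
7 | $2,901.44 | $580.28 | $2,321.16
8 | $2,321.16 | $580.29 | $1,740.87
9 | $1,740.87 | $580.29 | $1,160.58
10 | $1,160.58 | $580.29 | $580.29
11 | $580.29 | $580.29 | $0.00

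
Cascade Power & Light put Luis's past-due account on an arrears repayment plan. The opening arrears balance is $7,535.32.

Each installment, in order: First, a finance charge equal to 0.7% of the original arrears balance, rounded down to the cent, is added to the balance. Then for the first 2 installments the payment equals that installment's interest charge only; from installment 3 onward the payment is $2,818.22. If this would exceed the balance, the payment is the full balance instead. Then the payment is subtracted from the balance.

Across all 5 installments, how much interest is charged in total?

$263.70

# | Opening | Interest | Payment | End bal
1 | $7,535.32 | $52.74 | $52.74 | $7,535.32
2 | $7,535.32 | $52.74 | $52.74 | $7,535.32
3 | $7,535.32 | $52.74 | $2,818.22 | $4,769.84
4 | $4,769.84 | $52.74 | $2,818.22 | $2,004.36
5 | $2,004.36 | $52.74 | $2,057.10 | $0.00
Total interest: $52.74 + $52.74 + $52.74 + $52.74 + $52.74 = $263.70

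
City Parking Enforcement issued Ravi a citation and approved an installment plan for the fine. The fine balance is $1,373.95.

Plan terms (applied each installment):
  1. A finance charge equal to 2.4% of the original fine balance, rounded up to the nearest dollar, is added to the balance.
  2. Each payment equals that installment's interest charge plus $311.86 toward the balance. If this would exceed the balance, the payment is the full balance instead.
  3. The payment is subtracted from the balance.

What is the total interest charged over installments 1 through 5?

$165.00

Installment 1: opening $1,373.95; interest $33.00 → $1,406.95; payment $344.86; balance $1,062.09
Installment 2: opening $1,062.09; interest $33.00 → $1,095.09; payment $344.86; balance $750.23
Installment 3: opening $750.23; interest $33.00 → $783.23; payment $344.86; balance $438.37
Installment 4: opening $438.37; interest $33.00 → $471.37; payment $344.86; balance $126.51
Installment 5: opening $126.51; interest $33.00 → $159.51; payment $159.51; balance $0.00
Total interest: $33.00 + $33.00 + $33.00 + $33.00 + $33.00 = $165.00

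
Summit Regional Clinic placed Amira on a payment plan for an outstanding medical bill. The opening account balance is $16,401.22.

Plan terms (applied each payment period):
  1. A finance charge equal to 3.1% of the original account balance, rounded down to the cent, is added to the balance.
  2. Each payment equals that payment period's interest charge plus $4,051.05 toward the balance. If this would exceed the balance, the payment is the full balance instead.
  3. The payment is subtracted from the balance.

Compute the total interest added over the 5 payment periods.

Payment period 1: opening $16,401.22; interest $508.43 → $16,909.65; payment $4,559.48; balance $12,350.17
Payment period 2: opening $12,350.17; interest $508.43 → $12,858.60; payment $4,559.48; balance $8,299.12
Payment period 3: opening $8,299.12; interest $508.43 → $8,807.55; payment $4,559.48; balance $4,248.07
Payment period 4: opening $4,248.07; interest $508.43 → $4,756.50; payment $4,559.48; balance $197.02
Payment period 5: opening $197.02; interest $508.43 → $705.45; payment $705.45; balance $0.00
Total interest: $508.43 + $508.43 + $508.43 + $508.43 + $508.43 = $2,542.15

$2,542.15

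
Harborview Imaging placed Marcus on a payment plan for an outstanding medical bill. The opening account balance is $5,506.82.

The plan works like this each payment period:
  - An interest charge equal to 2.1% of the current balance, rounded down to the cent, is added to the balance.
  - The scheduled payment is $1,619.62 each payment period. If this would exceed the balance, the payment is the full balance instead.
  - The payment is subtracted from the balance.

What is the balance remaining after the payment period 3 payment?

$899.46

Payment period 1: opening $5,506.82; interest $115.64 → $5,622.46; payment $1,619.62; balance $4,002.84
Payment period 2: opening $4,002.84; interest $84.05 → $4,086.89; payment $1,619.62; balance $2,467.27
Payment period 3: opening $2,467.27; interest $51.81 → $2,519.08; payment $1,619.62; balance $899.46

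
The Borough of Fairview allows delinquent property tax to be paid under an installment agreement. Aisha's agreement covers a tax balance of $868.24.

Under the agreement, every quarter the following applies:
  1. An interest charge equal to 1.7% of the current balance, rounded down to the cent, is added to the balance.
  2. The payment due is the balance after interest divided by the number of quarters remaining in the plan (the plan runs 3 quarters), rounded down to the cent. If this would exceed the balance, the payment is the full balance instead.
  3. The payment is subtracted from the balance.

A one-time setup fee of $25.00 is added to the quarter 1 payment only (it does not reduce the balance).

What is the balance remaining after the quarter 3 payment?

Quarter 1: $868.24 +$14.76 interest = $883.00; pay $294.33 (+ $25.00 fee) → $588.67
Quarter 2: $588.67 +$10.00 interest = $598.67; pay $299.33 → $299.34
Quarter 3: $299.34 +$5.08 interest = $304.42; pay $304.42 → $0.00

$0.00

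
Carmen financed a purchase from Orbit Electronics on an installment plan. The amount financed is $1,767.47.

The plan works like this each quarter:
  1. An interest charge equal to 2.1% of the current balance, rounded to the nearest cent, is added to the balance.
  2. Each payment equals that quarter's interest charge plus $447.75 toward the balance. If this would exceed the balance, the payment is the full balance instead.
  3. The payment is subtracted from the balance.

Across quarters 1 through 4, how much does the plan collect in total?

Quarter 1: $1,767.47 +$37.12 interest = $1,804.59; pay $484.87 → $1,319.72
Quarter 2: $1,319.72 +$27.71 interest = $1,347.43; pay $475.46 → $871.97
Quarter 3: $871.97 +$18.31 interest = $890.28; pay $466.06 → $424.22
Quarter 4: $424.22 +$8.91 interest = $433.13; pay $433.13 → $0.00
Total paid: $1,859.52

$1,859.52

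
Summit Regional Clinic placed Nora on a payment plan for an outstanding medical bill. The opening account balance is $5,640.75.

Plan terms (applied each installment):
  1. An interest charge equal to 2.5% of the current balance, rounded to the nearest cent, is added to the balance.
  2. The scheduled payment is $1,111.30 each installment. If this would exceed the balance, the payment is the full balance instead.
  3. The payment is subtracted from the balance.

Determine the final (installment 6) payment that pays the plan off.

$554.15

Installment 1: $5,640.75 +$141.02 interest = $5,781.77; pay $1,111.30 → $4,670.47
Installment 2: $4,670.47 +$116.76 interest = $4,787.23; pay $1,111.30 → $3,675.93
Installment 3: $3,675.93 +$91.90 interest = $3,767.83; pay $1,111.30 → $2,656.53
Installment 4: $2,656.53 +$66.41 interest = $2,722.94; pay $1,111.30 → $1,611.64
Installment 5: $1,611.64 +$40.29 interest = $1,651.93; pay $1,111.30 → $540.63
Installment 6: $540.63 +$13.52 interest = $554.15; pay $554.15 → $0.00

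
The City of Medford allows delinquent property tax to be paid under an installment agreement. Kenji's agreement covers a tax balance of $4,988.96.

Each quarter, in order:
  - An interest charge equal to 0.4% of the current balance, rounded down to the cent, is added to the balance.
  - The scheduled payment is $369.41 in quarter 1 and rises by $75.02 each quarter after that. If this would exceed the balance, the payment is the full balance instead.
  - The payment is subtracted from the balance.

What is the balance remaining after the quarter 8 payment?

$36.37

Quarter 1: $4,988.96 +$19.95 interest = $5,008.91; pay $369.41 → $4,639.50
Quarter 2: $4,639.50 +$18.55 interest = $4,658.05; pay $444.43 → $4,213.62
Quarter 3: $4,213.62 +$16.85 interest = $4,230.47; pay $519.45 → $3,711.02
Quarter 4: $3,711.02 +$14.84 interest = $3,725.86; pay $594.47 → $3,131.39
Quarter 5: $3,131.39 +$12.52 interest = $3,143.91; pay $669.49 → $2,474.42
Quarter 6: $2,474.42 +$9.89 interest = $2,484.31; pay $744.51 → $1,739.80
Quarter 7: $1,739.80 +$6.95 interest = $1,746.75; pay $819.53 → $927.22
Quarter 8: $927.22 +$3.70 interest = $930.92; pay $894.55 → $36.37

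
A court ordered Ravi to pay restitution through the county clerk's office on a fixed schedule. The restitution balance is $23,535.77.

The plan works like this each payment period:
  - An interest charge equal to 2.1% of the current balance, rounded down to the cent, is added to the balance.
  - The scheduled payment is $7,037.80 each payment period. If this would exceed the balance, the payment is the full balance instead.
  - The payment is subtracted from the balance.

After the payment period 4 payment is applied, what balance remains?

Payment period 1: $23,535.77 +$494.25 interest = $24,030.02; pay $7,037.80 → $16,992.22
Payment period 2: $16,992.22 +$356.83 interest = $17,349.05; pay $7,037.80 → $10,311.25
Payment period 3: $10,311.25 +$216.53 interest = $10,527.78; pay $7,037.80 → $3,489.98
Payment period 4: $3,489.98 +$73.28 interest = $3,563.26; pay $3,563.26 → $0.00

$0.00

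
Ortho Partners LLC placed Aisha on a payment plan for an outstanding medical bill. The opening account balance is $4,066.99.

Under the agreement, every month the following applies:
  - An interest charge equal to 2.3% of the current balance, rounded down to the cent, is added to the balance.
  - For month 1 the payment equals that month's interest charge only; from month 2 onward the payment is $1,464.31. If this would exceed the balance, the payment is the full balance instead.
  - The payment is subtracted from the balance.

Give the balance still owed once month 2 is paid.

$2,696.22

# | Opening | Interest | Payment | End bal
1 | $4,066.99 | $93.54 | $93.54 | $4,066.99
2 | $4,066.99 | $93.54 | $1,464.31 | $2,696.22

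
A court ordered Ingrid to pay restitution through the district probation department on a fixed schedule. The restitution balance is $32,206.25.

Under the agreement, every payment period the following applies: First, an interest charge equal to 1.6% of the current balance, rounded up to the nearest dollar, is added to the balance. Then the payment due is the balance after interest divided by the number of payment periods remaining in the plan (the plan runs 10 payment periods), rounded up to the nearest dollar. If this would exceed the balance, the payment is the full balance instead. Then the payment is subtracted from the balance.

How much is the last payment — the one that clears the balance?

# | Opening | Interest | Payment | End bal
1 | $32,206.25 | $516.00 | $3,273.00 | $29,449.25
2 | $29,449.25 | $472.00 | $3,325.00 | $26,596.25
3 | $26,596.25 | $426.00 | $3,378.00 | $23,644.25
4 | $23,644.25 | $379.00 | $3,432.00 | $20,591.25
5 | $20,591.25 | $330.00 | $3,487.00 | $17,434.25
6 | $17,434.25 | $279.00 | $3,543.00 | $14,170.25
7 | $14,170.25 | $227.00 | $3,600.00 | $10,797.25
8 | $10,797.25 | $173.00 | $3,657.00 | $7,313.25
9 | $7,313.25 | $118.00 | $3,716.00 | $3,715.25
10 | $3,715.25 | $60.00 | $3,775.25 | $0.00

$3,775.25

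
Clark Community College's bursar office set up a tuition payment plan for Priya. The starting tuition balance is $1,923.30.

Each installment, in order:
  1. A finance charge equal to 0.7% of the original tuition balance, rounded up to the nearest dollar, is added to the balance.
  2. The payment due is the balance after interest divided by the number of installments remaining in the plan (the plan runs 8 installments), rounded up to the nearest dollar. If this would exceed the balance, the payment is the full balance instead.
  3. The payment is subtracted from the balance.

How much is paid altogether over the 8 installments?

Installment 1: $1,923.30 +$14.00 interest = $1,937.30; pay $243.00 → $1,694.30
Installment 2: $1,694.30 +$14.00 interest = $1,708.30; pay $245.00 → $1,463.30
Installment 3: $1,463.30 +$14.00 interest = $1,477.30; pay $247.00 → $1,230.30
Installment 4: $1,230.30 +$14.00 interest = $1,244.30; pay $249.00 → $995.30
Installment 5: $995.30 +$14.00 interest = $1,009.30; pay $253.00 → $756.30
Installment 6: $756.30 +$14.00 interest = $770.30; pay $257.00 → $513.30
Installment 7: $513.30 +$14.00 interest = $527.30; pay $264.00 → $263.30
Installment 8: $263.30 +$14.00 interest = $277.30; pay $277.30 → $0.00
Total paid: $2,035.30

$2,035.30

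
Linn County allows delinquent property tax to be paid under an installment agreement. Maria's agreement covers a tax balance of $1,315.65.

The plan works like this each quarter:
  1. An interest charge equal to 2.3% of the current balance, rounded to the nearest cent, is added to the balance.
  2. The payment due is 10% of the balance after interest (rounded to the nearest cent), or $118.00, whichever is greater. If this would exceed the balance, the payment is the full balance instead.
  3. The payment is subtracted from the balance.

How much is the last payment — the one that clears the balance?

$92.16

# | Opening | Interest | Payment | End bal
1 | $1,315.65 | $30.26 | $134.59 | $1,211.32
2 | $1,211.32 | $27.86 | $123.92 | $1,115.26
3 | $1,115.26 | $25.65 | $118.00 | $1,022.91
4 | $1,022.91 | $23.53 | $118.00 | $928.44
5 | $928.44 | $21.35 | $118.00 | $831.79
6 | $831.79 | $19.13 | $118.00 | $732.92
7 | $732.92 | $16.86 | $118.00 | $631.78
8 | $631.78 | $14.53 | $118.00 | $528.31
9 | $528.31 | $12.15 | $118.00 | $422.46
10 | $422.46 | $9.72 | $118.00 | $314.18
11 | $314.18 | $7.23 | $118.00 | $203.41
12 | $203.41 | $4.68 | $118.00 | $90.09
13 | $90.09 | $2.07 | $92.16 | $0.00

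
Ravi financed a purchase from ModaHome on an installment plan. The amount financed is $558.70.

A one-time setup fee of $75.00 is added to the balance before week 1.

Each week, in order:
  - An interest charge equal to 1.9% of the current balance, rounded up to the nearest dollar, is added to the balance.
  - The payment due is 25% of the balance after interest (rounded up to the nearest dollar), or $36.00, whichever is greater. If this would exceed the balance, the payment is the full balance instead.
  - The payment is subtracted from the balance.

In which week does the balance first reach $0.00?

Week 1: opening $633.70; interest $13.00 → $646.70; payment $162.00; balance $484.70
Week 2: opening $484.70; interest $10.00 → $494.70; payment $124.00; balance $370.70
Week 3: opening $370.70; interest $8.00 → $378.70; payment $95.00; balance $283.70
Week 4: opening $283.70; interest $6.00 → $289.70; payment $73.00; balance $216.70
Week 5: opening $216.70; interest $5.00 → $221.70; payment $56.00; balance $165.70
Week 6: opening $165.70; interest $4.00 → $169.70; payment $43.00; balance $126.70
Week 7: opening $126.70; interest $3.00 → $129.70; payment $36.00; balance $93.70
Week 8: opening $93.70; interest $2.00 → $95.70; payment $36.00; balance $59.70
Week 9: opening $59.70; interest $2.00 → $61.70; payment $36.00; balance $25.70
Week 10: opening $25.70; interest $1.00 → $26.70; payment $26.70; balance $0.00
Balance reaches $0.00 in week 10.

10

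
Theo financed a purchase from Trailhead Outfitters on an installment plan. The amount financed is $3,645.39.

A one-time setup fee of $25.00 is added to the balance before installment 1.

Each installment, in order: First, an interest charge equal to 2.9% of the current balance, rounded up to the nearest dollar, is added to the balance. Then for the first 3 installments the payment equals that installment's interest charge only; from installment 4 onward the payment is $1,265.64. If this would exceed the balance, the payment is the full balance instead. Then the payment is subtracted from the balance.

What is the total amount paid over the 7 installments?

$4,213.39

Installment 1: opening $3,670.39; interest $107.00 → $3,777.39; payment $107.00; balance $3,670.39
Installment 2: opening $3,670.39; interest $107.00 → $3,777.39; payment $107.00; balance $3,670.39
Installment 3: opening $3,670.39; interest $107.00 → $3,777.39; payment $107.00; balance $3,670.39
Installment 4: opening $3,670.39; interest $107.00 → $3,777.39; payment $1,265.64; balance $2,511.75
Installment 5: opening $2,511.75; interest $73.00 → $2,584.75; payment $1,265.64; balance $1,319.11
Installment 6: opening $1,319.11; interest $39.00 → $1,358.11; payment $1,265.64; balance $92.47
Installment 7: opening $92.47; interest $3.00 → $95.47; payment $95.47; balance $0.00
Total paid: $4,213.39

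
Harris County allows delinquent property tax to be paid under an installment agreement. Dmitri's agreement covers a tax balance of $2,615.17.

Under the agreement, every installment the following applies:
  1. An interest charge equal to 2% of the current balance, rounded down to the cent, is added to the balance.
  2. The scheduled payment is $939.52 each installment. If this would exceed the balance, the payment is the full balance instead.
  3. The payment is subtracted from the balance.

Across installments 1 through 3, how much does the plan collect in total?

# | Opening | Interest | Payment | End bal
1 | $2,615.17 | $52.30 | $939.52 | $1,727.95
2 | $1,727.95 | $34.55 | $939.52 | $822.98
3 | $822.98 | $16.45 | $839.43 | $0.00
Total paid: $2,718.47

$2,718.47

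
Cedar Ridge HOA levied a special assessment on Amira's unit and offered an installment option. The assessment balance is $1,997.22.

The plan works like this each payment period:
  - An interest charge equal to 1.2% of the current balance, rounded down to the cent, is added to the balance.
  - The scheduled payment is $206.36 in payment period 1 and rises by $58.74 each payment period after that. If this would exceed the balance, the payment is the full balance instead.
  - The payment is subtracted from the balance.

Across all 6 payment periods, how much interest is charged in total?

# | Opening | Interest | Payment | End bal
1 | $1,997.22 | $23.96 | $206.36 | $1,814.82
2 | $1,814.82 | $21.77 | $265.10 | $1,571.49
3 | $1,571.49 | $18.85 | $323.84 | $1,266.50
4 | $1,266.50 | $15.19 | $382.58 | $899.11
5 | $899.11 | $10.78 | $441.32 | $468.57
6 | $468.57 | $5.62 | $474.19 | $0.00
Total interest: $23.96 + $21.77 + $18.85 + $15.19 + $10.78 + $5.62 = $96.17

$96.17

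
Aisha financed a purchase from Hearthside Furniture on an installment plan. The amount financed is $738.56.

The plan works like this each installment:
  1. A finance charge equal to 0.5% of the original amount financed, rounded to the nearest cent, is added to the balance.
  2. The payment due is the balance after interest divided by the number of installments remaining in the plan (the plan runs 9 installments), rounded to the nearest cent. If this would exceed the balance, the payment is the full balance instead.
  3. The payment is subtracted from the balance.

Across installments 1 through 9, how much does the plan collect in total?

Installment 1: $738.56 +$3.69 interest = $742.25; pay $82.47 → $659.78
Installment 2: $659.78 +$3.69 interest = $663.47; pay $82.93 → $580.54
Installment 3: $580.54 +$3.69 interest = $584.23; pay $83.46 → $500.77
Installment 4: $500.77 +$3.69 interest = $504.46; pay $84.08 → $420.38
Installment 5: $420.38 +$3.69 interest = $424.07; pay $84.81 → $339.26
Installment 6: $339.26 +$3.69 interest = $342.95; pay $85.74 → $257.21
Installment 7: $257.21 +$3.69 interest = $260.90; pay $86.97 → $173.93
Installment 8: $173.93 +$3.69 interest = $177.62; pay $88.81 → $88.81
Installment 9: $88.81 +$3.69 interest = $92.50; pay $92.50 → $0.00
Total paid: $771.77

$771.77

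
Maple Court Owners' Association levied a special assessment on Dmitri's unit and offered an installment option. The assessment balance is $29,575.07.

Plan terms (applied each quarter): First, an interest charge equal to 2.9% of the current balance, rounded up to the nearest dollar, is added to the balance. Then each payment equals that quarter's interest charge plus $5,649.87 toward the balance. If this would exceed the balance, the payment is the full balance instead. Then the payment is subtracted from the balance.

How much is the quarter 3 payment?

Quarter 1: opening $29,575.07; interest $858.00 → $30,433.07; payment $6,507.87; balance $23,925.20
Quarter 2: opening $23,925.20; interest $694.00 → $24,619.20; payment $6,343.87; balance $18,275.33
Quarter 3: opening $18,275.33; interest $530.00 → $18,805.33; payment $6,179.87; balance $12,625.46

$6,179.87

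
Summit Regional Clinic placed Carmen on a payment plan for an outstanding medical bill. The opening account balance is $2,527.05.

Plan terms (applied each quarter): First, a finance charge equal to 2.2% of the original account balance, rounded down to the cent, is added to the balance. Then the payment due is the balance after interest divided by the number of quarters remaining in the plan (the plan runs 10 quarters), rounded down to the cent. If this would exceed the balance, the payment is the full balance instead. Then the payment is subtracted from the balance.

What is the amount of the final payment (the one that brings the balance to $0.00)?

Quarter 1: $2,527.05 +$55.59 interest = $2,582.64; pay $258.26 → $2,324.38
Quarter 2: $2,324.38 +$55.59 interest = $2,379.97; pay $264.44 → $2,115.53
Quarter 3: $2,115.53 +$55.59 interest = $2,171.12; pay $271.39 → $1,899.73
Quarter 4: $1,899.73 +$55.59 interest = $1,955.32; pay $279.33 → $1,675.99
Quarter 5: $1,675.99 +$55.59 interest = $1,731.58; pay $288.59 → $1,442.99
Quarter 6: $1,442.99 +$55.59 interest = $1,498.58; pay $299.71 → $1,198.87
Quarter 7: $1,198.87 +$55.59 interest = $1,254.46; pay $313.61 → $940.85
Quarter 8: $940.85 +$55.59 interest = $996.44; pay $332.14 → $664.30
Quarter 9: $664.30 +$55.59 interest = $719.89; pay $359.94 → $359.95
Quarter 10: $359.95 +$55.59 interest = $415.54; pay $415.54 → $0.00

$415.54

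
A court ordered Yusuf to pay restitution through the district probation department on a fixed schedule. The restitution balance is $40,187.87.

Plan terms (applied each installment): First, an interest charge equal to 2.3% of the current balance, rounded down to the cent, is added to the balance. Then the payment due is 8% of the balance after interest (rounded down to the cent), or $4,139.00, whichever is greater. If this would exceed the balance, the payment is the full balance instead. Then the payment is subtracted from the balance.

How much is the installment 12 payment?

# | Opening | Interest | Payment | End bal
1 | $40,187.87 | $924.32 | $4,139.00 | $36,973.19
2 | $36,973.19 | $850.38 | $4,139.00 | $33,684.57
3 | $33,684.57 | $774.74 | $4,139.00 | $30,320.31
4 | $30,320.31 | $697.36 | $4,139.00 | $26,878.67
5 | $26,878.67 | $618.20 | $4,139.00 | $23,357.87
6 | $23,357.87 | $537.23 | $4,139.00 | $19,756.10
7 | $19,756.10 | $454.39 | $4,139.00 | $16,071.49
8 | $16,071.49 | $369.64 | $4,139.00 | $12,302.13
9 | $12,302.13 | $282.94 | $4,139.00 | $8,446.07
10 | $8,446.07 | $194.25 | $4,139.00 | $4,501.32
11 | $4,501.32 | $103.53 | $4,139.00 | $465.85
12 | $465.85 | $10.71 | $476.56 | $0.00

$476.56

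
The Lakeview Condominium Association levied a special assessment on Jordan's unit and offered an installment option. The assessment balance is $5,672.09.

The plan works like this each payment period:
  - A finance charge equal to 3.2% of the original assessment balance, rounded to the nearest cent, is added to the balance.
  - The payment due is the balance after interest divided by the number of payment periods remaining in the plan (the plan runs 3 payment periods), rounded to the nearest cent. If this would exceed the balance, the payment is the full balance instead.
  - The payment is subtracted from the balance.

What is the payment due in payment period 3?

$2,223.46

Payment period 1: opening $5,672.09; interest $181.51 → $5,853.60; payment $1,951.20; balance $3,902.40
Payment period 2: opening $3,902.40; interest $181.51 → $4,083.91; payment $2,041.96; balance $2,041.95
Payment period 3: opening $2,041.95; interest $181.51 → $2,223.46; payment $2,223.46; balance $0.00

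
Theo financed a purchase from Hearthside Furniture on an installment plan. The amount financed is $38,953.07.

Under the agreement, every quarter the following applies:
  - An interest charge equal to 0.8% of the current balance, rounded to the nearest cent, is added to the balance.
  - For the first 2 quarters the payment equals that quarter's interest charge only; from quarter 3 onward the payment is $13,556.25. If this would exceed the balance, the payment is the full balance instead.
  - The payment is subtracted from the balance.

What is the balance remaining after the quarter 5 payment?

Quarter 1: $38,953.07 +$311.62 interest = $39,264.69; pay $311.62 → $38,953.07
Quarter 2: $38,953.07 +$311.62 interest = $39,264.69; pay $311.62 → $38,953.07
Quarter 3: $38,953.07 +$311.62 interest = $39,264.69; pay $13,556.25 → $25,708.44
Quarter 4: $25,708.44 +$205.67 interest = $25,914.11; pay $13,556.25 → $12,357.86
Quarter 5: $12,357.86 +$98.86 interest = $12,456.72; pay $12,456.72 → $0.00

$0.00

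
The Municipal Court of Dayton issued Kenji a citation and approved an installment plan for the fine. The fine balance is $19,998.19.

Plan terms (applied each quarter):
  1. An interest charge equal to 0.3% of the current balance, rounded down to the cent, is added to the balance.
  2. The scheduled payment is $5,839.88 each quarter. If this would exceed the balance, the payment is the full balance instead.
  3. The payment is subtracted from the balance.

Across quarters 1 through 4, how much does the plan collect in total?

Quarter 1: opening $19,998.19; interest $59.99 → $20,058.18; payment $5,839.88; balance $14,218.30
Quarter 2: opening $14,218.30; interest $42.65 → $14,260.95; payment $5,839.88; balance $8,421.07
Quarter 3: opening $8,421.07; interest $25.26 → $8,446.33; payment $5,839.88; balance $2,606.45
Quarter 4: opening $2,606.45; interest $7.81 → $2,614.26; payment $2,614.26; balance $0.00
Total paid: $20,133.90

$20,133.90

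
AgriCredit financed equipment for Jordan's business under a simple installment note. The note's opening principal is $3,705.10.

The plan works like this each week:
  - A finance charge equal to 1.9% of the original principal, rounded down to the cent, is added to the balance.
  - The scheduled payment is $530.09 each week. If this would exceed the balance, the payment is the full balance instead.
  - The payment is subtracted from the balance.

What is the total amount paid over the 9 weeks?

$4,338.61

Week 1: opening $3,705.10; interest $70.39 → $3,775.49; payment $530.09; balance $3,245.40
Week 2: opening $3,245.40; interest $70.39 → $3,315.79; payment $530.09; balance $2,785.70
Week 3: opening $2,785.70; interest $70.39 → $2,856.09; payment $530.09; balance $2,326.00
Week 4: opening $2,326.00; interest $70.39 → $2,396.39; payment $530.09; balance $1,866.30
Week 5: opening $1,866.30; interest $70.39 → $1,936.69; payment $530.09; balance $1,406.60
Week 6: opening $1,406.60; interest $70.39 → $1,476.99; payment $530.09; balance $946.90
Week 7: opening $946.90; interest $70.39 → $1,017.29; payment $530.09; balance $487.20
Week 8: opening $487.20; interest $70.39 → $557.59; payment $530.09; balance $27.50
Week 9: opening $27.50; interest $70.39 → $97.89; payment $97.89; balance $0.00
Total paid: $4,338.61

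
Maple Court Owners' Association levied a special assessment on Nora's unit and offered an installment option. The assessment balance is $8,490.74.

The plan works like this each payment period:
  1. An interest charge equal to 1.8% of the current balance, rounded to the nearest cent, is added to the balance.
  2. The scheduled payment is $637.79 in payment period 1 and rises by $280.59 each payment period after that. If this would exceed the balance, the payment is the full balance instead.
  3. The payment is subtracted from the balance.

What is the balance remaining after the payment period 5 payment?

# | Opening | Interest | Payment | End bal
1 | $8,490.74 | $152.83 | $637.79 | $8,005.78
2 | $8,005.78 | $144.10 | $918.38 | $7,231.50
3 | $7,231.50 | $130.17 | $1,198.97 | $6,162.70
4 | $6,162.70 | $110.93 | $1,479.56 | $4,794.07
5 | $4,794.07 | $86.29 | $1,760.15 | $3,120.21

$3,120.21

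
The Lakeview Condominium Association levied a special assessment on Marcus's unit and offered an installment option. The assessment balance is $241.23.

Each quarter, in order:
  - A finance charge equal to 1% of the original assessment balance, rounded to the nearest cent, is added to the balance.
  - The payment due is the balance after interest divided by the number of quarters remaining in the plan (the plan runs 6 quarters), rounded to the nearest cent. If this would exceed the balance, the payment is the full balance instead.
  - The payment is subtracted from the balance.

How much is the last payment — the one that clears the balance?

Quarter 1: $241.23 +$2.41 interest = $243.64; pay $40.61 → $203.03
Quarter 2: $203.03 +$2.41 interest = $205.44; pay $41.09 → $164.35
Quarter 3: $164.35 +$2.41 interest = $166.76; pay $41.69 → $125.07
Quarter 4: $125.07 +$2.41 interest = $127.48; pay $42.49 → $84.99
Quarter 5: $84.99 +$2.41 interest = $87.40; pay $43.70 → $43.70
Quarter 6: $43.70 +$2.41 interest = $46.11; pay $46.11 → $0.00

$46.11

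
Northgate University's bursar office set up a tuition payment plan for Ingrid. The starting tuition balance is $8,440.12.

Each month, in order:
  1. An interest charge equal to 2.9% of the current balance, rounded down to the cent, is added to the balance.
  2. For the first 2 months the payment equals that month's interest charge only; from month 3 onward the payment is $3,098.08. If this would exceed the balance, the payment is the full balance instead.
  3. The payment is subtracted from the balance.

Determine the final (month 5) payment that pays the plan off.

Month 1: $8,440.12 +$244.76 interest = $8,684.88; pay $244.76 → $8,440.12
Month 2: $8,440.12 +$244.76 interest = $8,684.88; pay $244.76 → $8,440.12
Month 3: $8,440.12 +$244.76 interest = $8,684.88; pay $3,098.08 → $5,586.80
Month 4: $5,586.80 +$162.01 interest = $5,748.81; pay $3,098.08 → $2,650.73
Month 5: $2,650.73 +$76.87 interest = $2,727.60; pay $2,727.60 → $0.00

$2,727.60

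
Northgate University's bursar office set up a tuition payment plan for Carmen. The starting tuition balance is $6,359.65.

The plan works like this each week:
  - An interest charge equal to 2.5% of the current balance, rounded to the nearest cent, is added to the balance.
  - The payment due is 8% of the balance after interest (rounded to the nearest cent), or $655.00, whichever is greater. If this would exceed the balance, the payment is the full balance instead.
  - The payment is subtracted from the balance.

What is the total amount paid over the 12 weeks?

$7,376.92

Week 1: opening $6,359.65; interest $158.99 → $6,518.64; payment $655.00; balance $5,863.64
Week 2: opening $5,863.64; interest $146.59 → $6,010.23; payment $655.00; balance $5,355.23
Week 3: opening $5,355.23; interest $133.88 → $5,489.11; payment $655.00; balance $4,834.11
Week 4: opening $4,834.11; interest $120.85 → $4,954.96; payment $655.00; balance $4,299.96
Week 5: opening $4,299.96; interest $107.50 → $4,407.46; payment $655.00; balance $3,752.46
Week 6: opening $3,752.46; interest $93.81 → $3,846.27; payment $655.00; balance $3,191.27
Week 7: opening $3,191.27; interest $79.78 → $3,271.05; payment $655.00; balance $2,616.05
Week 8: opening $2,616.05; interest $65.40 → $2,681.45; payment $655.00; balance $2,026.45
Week 9: opening $2,026.45; interest $50.66 → $2,077.11; payment $655.00; balance $1,422.11
Week 10: opening $1,422.11; interest $35.55 → $1,457.66; payment $655.00; balance $802.66
Week 11: opening $802.66; interest $20.07 → $822.73; payment $655.00; balance $167.73
Week 12: opening $167.73; interest $4.19 → $171.92; payment $171.92; balance $0.00
Total paid: $7,376.92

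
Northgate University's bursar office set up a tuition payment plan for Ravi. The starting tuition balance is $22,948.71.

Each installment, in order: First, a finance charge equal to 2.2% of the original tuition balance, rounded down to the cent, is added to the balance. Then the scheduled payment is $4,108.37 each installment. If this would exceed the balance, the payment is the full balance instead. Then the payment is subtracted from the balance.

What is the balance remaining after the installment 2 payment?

$15,741.71

# | Opening | Interest | Payment | End bal
1 | $22,948.71 | $504.87 | $4,108.37 | $19,345.21
2 | $19,345.21 | $504.87 | $4,108.37 | $15,741.71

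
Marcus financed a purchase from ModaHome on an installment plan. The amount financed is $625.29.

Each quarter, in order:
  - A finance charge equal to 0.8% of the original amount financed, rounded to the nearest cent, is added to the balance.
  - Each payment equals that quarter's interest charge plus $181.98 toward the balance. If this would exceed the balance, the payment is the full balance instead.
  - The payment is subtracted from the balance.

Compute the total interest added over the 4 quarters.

Quarter 1: $625.29 +$5.00 interest = $630.29; pay $186.98 → $443.31
Quarter 2: $443.31 +$5.00 interest = $448.31; pay $186.98 → $261.33
Quarter 3: $261.33 +$5.00 interest = $266.33; pay $186.98 → $79.35
Quarter 4: $79.35 +$5.00 interest = $84.35; pay $84.35 → $0.00
Total interest: $5.00 + $5.00 + $5.00 + $5.00 = $20.00

$20.00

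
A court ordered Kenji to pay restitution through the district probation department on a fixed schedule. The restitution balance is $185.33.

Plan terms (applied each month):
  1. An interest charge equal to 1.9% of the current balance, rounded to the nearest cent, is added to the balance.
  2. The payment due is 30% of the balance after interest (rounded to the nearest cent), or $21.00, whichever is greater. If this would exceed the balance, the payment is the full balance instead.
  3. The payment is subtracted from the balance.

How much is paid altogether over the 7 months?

$195.98

Month 1: opening $185.33; interest $3.52 → $188.85; payment $56.66; balance $132.19
Month 2: opening $132.19; interest $2.51 → $134.70; payment $40.41; balance $94.29
Month 3: opening $94.29; interest $1.79 → $96.08; payment $28.82; balance $67.26
Month 4: opening $67.26; interest $1.28 → $68.54; payment $21.00; balance $47.54
Month 5: opening $47.54; interest $0.90 → $48.44; payment $21.00; balance $27.44
Month 6: opening $27.44; interest $0.52 → $27.96; payment $21.00; balance $6.96
Month 7: opening $6.96; interest $0.13 → $7.09; payment $7.09; balance $0.00
Total paid: $195.98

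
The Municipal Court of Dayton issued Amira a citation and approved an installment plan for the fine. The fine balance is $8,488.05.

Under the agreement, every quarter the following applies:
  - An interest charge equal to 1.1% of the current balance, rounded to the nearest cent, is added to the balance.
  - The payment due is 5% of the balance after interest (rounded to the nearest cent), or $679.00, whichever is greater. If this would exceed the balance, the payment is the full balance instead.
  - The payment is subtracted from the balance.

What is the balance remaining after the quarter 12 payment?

Quarter 1: $8,488.05 +$93.37 interest = $8,581.42; pay $679.00 → $7,902.42
Quarter 2: $7,902.42 +$86.93 interest = $7,989.35; pay $679.00 → $7,310.35
Quarter 3: $7,310.35 +$80.41 interest = $7,390.76; pay $679.00 → $6,711.76
Quarter 4: $6,711.76 +$73.83 interest = $6,785.59; pay $679.00 → $6,106.59
Quarter 5: $6,106.59 +$67.17 interest = $6,173.76; pay $679.00 → $5,494.76
Quarter 6: $5,494.76 +$60.44 interest = $5,555.20; pay $679.00 → $4,876.20
Quarter 7: $4,876.20 +$53.64 interest = $4,929.84; pay $679.00 → $4,250.84
Quarter 8: $4,250.84 +$46.76 interest = $4,297.60; pay $679.00 → $3,618.60
Quarter 9: $3,618.60 +$39.80 interest = $3,658.40; pay $679.00 → $2,979.40
Quarter 10: $2,979.40 +$32.77 interest = $3,012.17; pay $679.00 → $2,333.17
Quarter 11: $2,333.17 +$25.66 interest = $2,358.83; pay $679.00 → $1,679.83
Quarter 12: $1,679.83 +$18.48 interest = $1,698.31; pay $679.00 → $1,019.31

$1,019.31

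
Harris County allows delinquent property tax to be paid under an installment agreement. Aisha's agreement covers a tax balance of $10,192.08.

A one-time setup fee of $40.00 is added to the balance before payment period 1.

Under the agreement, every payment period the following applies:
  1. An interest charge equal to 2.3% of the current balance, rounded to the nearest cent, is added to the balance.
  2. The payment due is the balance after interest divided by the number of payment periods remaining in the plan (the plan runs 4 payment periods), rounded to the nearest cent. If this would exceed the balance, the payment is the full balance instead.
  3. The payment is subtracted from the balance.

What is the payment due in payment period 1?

Payment period 1: opening $10,232.08; interest $235.34 → $10,467.42; payment $2,616.86; balance $7,850.56

$2,616.86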